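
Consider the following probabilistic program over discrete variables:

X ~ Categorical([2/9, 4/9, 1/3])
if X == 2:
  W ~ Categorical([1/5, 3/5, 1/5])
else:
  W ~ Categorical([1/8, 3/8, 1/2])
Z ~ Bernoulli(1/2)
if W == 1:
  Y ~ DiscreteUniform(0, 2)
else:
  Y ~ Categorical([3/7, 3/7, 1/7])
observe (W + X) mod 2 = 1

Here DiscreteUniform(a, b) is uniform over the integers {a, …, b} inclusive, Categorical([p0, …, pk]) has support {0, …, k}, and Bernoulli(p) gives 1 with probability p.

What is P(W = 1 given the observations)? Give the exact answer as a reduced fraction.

Enumerate traces; 24 have nonzero weight after conditioning:
  (X=0, W=1, Z=0, Y=0) weight 1/72
  (X=0, W=1, Z=0, Y=1) weight 1/72
  (X=0, W=1, Z=0, Y=2) weight 1/72
  (X=0, W=1, Z=1, Y=0) weight 1/72
  (X=0, W=1, Z=1, Y=1) weight 1/72
  (X=0, W=1, Z=1, Y=2) weight 1/72
  (X=1, W=0, Z=0, Y=0) weight 1/84
  (X=1, W=0, Z=0, Y=1) weight 1/84
  (X=1, W=2, Z=0, Y=0) weight 1/21
  … 15 more
Group by W:
  weight(W=0) = 1/18
  weight(W=1) = 17/60
  weight(W=2) = 2/9
Total weight = 1/18 + 17/60 + 2/9 = 101/180
P(W=0 | obs) = 1/18 / 101/180 = 10/101
P(W=1 | obs) = 17/60 / 101/180 = 51/101
P(W=2 | obs) = 2/9 / 101/180 = 40/101

P(W = 1 | obs) = 51/101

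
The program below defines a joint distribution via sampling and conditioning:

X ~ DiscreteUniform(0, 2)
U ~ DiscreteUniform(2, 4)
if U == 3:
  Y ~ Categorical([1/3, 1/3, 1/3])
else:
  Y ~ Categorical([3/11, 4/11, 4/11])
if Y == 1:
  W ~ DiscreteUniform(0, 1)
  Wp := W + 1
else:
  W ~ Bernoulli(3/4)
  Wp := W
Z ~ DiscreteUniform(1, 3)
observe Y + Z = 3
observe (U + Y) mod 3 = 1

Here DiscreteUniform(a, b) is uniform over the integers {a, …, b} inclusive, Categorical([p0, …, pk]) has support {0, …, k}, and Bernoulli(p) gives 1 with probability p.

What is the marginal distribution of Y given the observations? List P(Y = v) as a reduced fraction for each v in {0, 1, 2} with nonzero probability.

P(Y=0) = 9/32, P(Y=1) = 11/32, P(Y=2) = 3/8

Enumerate traces; 18 have nonzero weight after conditioning:
  (X=0, U=2, Y=2, W=0, Z=1) weight 1/297
  (X=0, U=2, Y=2, W=1, Z=1) weight 1/99
  (X=0, U=3, Y=1, W=0, Z=2) weight 1/162
  (X=0, U=3, Y=1, W=1, Z=2) weight 1/162
  (X=0, U=4, Y=0, W=0, Z=3) weight 1/396
  (X=0, U=4, Y=0, W=1, Z=3) weight 1/132
  (X=1, U=2, Y=2, W=0, Z=1) weight 1/297
  (X=1, U=2, Y=2, W=1, Z=1) weight 1/99
  … 10 more
Group by Y:
  weight(Y=0) = 1/33
  weight(Y=1) = 1/27
  weight(Y=2) = 4/99
Total weight = 1/33 + 1/27 + 4/99 = 32/297
P(Y=0 | obs) = 1/33 / 32/297 = 9/32
P(Y=1 | obs) = 1/27 / 32/297 = 11/32
P(Y=2 | obs) = 4/99 / 32/297 = 3/8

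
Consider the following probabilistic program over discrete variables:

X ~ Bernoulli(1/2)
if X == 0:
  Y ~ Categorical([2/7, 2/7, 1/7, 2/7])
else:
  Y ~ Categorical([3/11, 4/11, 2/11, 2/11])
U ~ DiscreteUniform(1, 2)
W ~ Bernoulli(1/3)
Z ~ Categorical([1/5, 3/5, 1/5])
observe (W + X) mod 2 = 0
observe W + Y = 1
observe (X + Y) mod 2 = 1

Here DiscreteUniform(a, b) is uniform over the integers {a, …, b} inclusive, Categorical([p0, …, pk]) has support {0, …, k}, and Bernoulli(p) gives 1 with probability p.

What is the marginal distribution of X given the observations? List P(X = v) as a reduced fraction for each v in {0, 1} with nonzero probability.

Enumerate traces; 12 have nonzero weight after conditioning:
  (X=0, Y=1, U=1, W=0, Z=0) weight 1/105
  (X=0, Y=1, U=1, W=0, Z=1) weight 1/35
  (X=0, Y=1, U=1, W=0, Z=2) weight 1/105
  (X=0, Y=1, U=2, W=0, Z=0) weight 1/105
  (X=0, Y=1, U=2, W=0, Z=1) weight 1/35
  (X=0, Y=1, U=2, W=0, Z=2) weight 1/105
  (X=1, Y=0, U=1, W=1, Z=0) weight 1/220
  (X=1, Y=0, U=1, W=1, Z=1) weight 3/220
  … 4 more
Group by X:
  weight(X=0) = 2/21
  weight(X=1) = 1/22
Total weight = 2/21 + 1/22 = 65/462
P(X=0 | obs) = 2/21 / 65/462 = 44/65
P(X=1 | obs) = 1/22 / 65/462 = 21/65

P(X=0) = 44/65, P(X=1) = 21/65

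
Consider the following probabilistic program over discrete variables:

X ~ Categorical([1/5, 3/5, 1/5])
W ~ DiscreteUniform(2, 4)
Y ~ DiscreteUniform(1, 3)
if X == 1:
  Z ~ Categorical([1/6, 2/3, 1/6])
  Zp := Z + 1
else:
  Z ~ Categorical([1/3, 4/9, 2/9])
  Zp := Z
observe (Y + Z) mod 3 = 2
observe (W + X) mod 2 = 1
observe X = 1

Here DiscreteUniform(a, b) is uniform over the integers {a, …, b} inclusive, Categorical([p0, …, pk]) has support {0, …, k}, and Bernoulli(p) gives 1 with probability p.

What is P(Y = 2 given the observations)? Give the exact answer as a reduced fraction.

Enumerate traces; 6 have nonzero weight after conditioning:
  (X=1, W=2, Y=1, Z=1) weight 2/45
  (X=1, W=2, Y=2, Z=0) weight 1/90
  (X=1, W=2, Y=3, Z=2) weight 1/90
  (X=1, W=4, Y=1, Z=1) weight 2/45
  (X=1, W=4, Y=2, Z=0) weight 1/90
  (X=1, W=4, Y=3, Z=2) weight 1/90
Group by Y:
  weight(Y=1) = 4/45
  weight(Y=2) = 1/45
  weight(Y=3) = 1/45
Total weight = 4/45 + 1/45 + 1/45 = 2/15
P(Y=1 | obs) = 4/45 / 2/15 = 2/3
P(Y=2 | obs) = 1/45 / 2/15 = 1/6
P(Y=3 | obs) = 1/45 / 2/15 = 1/6

P(Y = 2 | obs) = 1/6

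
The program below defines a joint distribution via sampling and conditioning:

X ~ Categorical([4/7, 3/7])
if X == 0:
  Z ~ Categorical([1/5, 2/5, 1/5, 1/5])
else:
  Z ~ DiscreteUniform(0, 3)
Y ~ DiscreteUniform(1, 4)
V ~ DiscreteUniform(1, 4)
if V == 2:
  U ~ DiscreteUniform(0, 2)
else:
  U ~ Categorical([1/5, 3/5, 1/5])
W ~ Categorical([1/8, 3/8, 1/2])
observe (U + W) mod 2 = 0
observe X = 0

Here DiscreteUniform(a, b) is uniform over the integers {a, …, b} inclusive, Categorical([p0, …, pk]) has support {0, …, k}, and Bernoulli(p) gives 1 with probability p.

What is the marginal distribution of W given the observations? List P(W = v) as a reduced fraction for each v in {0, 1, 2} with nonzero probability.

Enumerate traces; 320 have nonzero weight after conditioning:
  (X=0, Z=0, Y=1, V=1, U=0, W=0) weight 1/5600
  (X=0, Z=0, Y=1, V=1, U=0, W=2) weight 1/1400
  (X=0, Z=0, Y=1, V=1, U=1, W=1) weight 9/5600
  (X=0, Z=0, Y=1, V=1, U=2, W=0) weight 1/5600
  (X=0, Z=0, Y=1, V=1, U=2, W=2) weight 1/1400
  (X=0, Z=0, Y=1, V=2, U=0, W=0) weight 1/3360
  (X=0, Z=0, Y=1, V=2, U=0, W=2) weight 1/840
  (X=0, Z=0, Y=1, V=2, U=1, W=1) weight 1/1120
  … 312 more
Group by W:
  weight(W=0) = 1/30
  weight(W=1) = 4/35
  weight(W=2) = 2/15
Total weight = 1/30 + 4/35 + 2/15 = 59/210
P(W=0 | obs) = 1/30 / 59/210 = 7/59
P(W=1 | obs) = 4/35 / 59/210 = 24/59
P(W=2 | obs) = 2/15 / 59/210 = 28/59

P(W=0) = 7/59, P(W=1) = 24/59, P(W=2) = 28/59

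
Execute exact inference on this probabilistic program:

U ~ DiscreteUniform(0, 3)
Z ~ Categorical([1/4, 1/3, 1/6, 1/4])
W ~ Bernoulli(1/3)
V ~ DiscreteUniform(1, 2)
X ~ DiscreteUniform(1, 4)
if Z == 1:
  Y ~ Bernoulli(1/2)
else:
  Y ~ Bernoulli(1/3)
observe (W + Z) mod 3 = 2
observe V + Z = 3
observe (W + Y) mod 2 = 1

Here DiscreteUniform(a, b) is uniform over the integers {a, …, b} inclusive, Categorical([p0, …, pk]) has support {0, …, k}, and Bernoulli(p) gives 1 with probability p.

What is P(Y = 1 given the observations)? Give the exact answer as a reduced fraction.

P(Y = 1 | obs) = 2/5

Enumerate traces; 32 have nonzero weight after conditioning:
  (U=0, Z=1, W=1, V=2, X=1, Y=0) weight 1/576
  (U=0, Z=1, W=1, V=2, X=2, Y=0) weight 1/576
  (U=0, Z=1, W=1, V=2, X=3, Y=0) weight 1/576
  (U=0, Z=1, W=1, V=2, X=4, Y=0) weight 1/576
  (U=0, Z=2, W=0, V=1, X=1, Y=1) weight 1/864
  (U=0, Z=2, W=0, V=1, X=2, Y=1) weight 1/864
  (U=0, Z=2, W=0, V=1, X=3, Y=1) weight 1/864
  (U=0, Z=2, W=0, V=1, X=4, Y=1) weight 1/864
  … 24 more
Group by Y:
  weight(Y=0) = 1/36
  weight(Y=1) = 1/54
Total weight = 1/36 + 1/54 = 5/108
P(Y=0 | obs) = 1/36 / 5/108 = 3/5
P(Y=1 | obs) = 1/54 / 5/108 = 2/5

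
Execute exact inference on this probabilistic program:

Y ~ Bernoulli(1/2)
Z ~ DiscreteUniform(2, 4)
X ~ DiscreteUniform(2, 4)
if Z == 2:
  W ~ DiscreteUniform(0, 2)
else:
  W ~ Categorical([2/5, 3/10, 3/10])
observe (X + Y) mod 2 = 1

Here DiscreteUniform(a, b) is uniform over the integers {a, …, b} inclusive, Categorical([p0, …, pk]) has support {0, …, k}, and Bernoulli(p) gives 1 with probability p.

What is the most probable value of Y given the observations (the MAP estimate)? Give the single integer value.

Enumerate traces; 27 have nonzero weight after conditioning:
  (Y=0, Z=2, X=3, W=0) weight 1/54
  (Y=0, Z=2, X=3, W=1) weight 1/54
  (Y=0, Z=2, X=3, W=2) weight 1/54
  (Y=0, Z=3, X=3, W=0) weight 1/45
  (Y=0, Z=3, X=3, W=1) weight 1/60
  (Y=0, Z=3, X=3, W=2) weight 1/60
  (Y=0, Z=4, X=3, W=0) weight 1/45
  (Y=0, Z=4, X=3, W=1) weight 1/60
  (Y=1, Z=2, X=2, W=0) weight 1/54
  … 18 more
Group by Y:
  weight(Y=0) = 1/6
  weight(Y=1) = 1/3
Total weight = 1/6 + 1/3 = 1/2
P(Y=0 | obs) = 1/6 / 1/2 = 1/3
P(Y=1 | obs) = 1/3 / 1/2 = 2/3
argmax = 1

argmax_v P(Y = v | obs) = 1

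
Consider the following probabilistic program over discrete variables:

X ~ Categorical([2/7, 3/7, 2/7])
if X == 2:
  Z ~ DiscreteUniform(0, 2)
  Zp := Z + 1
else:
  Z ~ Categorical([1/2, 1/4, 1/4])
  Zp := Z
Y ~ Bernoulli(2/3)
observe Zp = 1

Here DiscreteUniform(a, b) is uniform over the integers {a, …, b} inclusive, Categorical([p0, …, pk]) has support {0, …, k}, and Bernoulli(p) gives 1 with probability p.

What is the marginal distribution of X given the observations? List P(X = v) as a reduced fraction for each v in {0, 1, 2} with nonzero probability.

P(X=0) = 6/23, P(X=1) = 9/23, P(X=2) = 8/23

Enumerate traces; 6 have nonzero weight after conditioning:
  (X=0, Z=1, Y=0) weight 1/42
  (X=0, Z=1, Y=1) weight 1/21
  (X=1, Z=1, Y=0) weight 1/28
  (X=1, Z=1, Y=1) weight 1/14
  (X=2, Z=0, Y=0) weight 2/63
  (X=2, Z=0, Y=1) weight 4/63
Group by X:
  weight(X=0) = 1/14
  weight(X=1) = 3/28
  weight(X=2) = 2/21
Total weight = 1/14 + 3/28 + 2/21 = 23/84
P(X=0 | obs) = 1/14 / 23/84 = 6/23
P(X=1 | obs) = 3/28 / 23/84 = 9/23
P(X=2 | obs) = 2/21 / 23/84 = 8/23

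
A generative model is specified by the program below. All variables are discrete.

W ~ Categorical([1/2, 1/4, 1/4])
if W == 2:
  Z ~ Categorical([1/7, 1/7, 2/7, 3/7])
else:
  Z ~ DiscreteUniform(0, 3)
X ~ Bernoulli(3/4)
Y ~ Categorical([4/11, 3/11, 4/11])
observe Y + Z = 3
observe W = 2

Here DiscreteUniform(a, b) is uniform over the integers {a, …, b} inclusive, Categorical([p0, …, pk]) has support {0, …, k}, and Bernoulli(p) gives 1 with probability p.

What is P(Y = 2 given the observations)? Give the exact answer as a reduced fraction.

P(Y = 2 | obs) = 2/11

Enumerate traces; 6 have nonzero weight after conditioning:
  (W=2, Z=1, X=0, Y=2) weight 1/308
  (W=2, Z=1, X=1, Y=2) weight 3/308
  (W=2, Z=2, X=0, Y=1) weight 3/616
  (W=2, Z=2, X=1, Y=1) weight 9/616
  (W=2, Z=3, X=0, Y=0) weight 3/308
  (W=2, Z=3, X=1, Y=0) weight 9/308
Group by Y:
  weight(Y=0) = 3/77
  weight(Y=1) = 3/154
  weight(Y=2) = 1/77
Total weight = 3/77 + 3/154 + 1/77 = 1/14
P(Y=0 | obs) = 3/77 / 1/14 = 6/11
P(Y=1 | obs) = 3/154 / 1/14 = 3/11
P(Y=2 | obs) = 1/77 / 1/14 = 2/11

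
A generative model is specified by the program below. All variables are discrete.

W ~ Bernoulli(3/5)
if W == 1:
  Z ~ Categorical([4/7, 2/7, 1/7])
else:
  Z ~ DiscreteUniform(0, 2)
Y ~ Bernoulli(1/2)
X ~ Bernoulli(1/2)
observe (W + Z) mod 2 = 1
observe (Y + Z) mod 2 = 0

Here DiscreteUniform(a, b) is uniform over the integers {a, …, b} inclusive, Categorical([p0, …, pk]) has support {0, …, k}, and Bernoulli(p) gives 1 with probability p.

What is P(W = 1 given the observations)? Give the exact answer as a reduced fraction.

P(W = 1 | obs) = 45/59

Enumerate traces; 6 have nonzero weight after conditioning:
  (W=0, Z=1, Y=1, X=0) weight 1/30
  (W=0, Z=1, Y=1, X=1) weight 1/30
  (W=1, Z=0, Y=0, X=0) weight 3/35
  (W=1, Z=0, Y=0, X=1) weight 3/35
  (W=1, Z=2, Y=0, X=0) weight 3/140
  (W=1, Z=2, Y=0, X=1) weight 3/140
Group by W:
  weight(W=0) = 1/15
  weight(W=1) = 3/14
Total weight = 1/15 + 3/14 = 59/210
P(W=0 | obs) = 1/15 / 59/210 = 14/59
P(W=1 | obs) = 3/14 / 59/210 = 45/59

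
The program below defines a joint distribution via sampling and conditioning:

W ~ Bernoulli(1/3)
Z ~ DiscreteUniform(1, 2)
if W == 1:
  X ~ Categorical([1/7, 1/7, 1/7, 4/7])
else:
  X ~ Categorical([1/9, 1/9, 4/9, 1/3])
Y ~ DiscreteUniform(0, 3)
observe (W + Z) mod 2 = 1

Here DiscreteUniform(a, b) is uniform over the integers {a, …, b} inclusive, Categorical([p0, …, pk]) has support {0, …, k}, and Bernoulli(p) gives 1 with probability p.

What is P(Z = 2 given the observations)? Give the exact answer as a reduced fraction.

Enumerate traces; 32 have nonzero weight after conditioning:
  (W=0, Z=1, X=0, Y=0) weight 1/108
  (W=0, Z=1, X=0, Y=1) weight 1/108
  (W=0, Z=1, X=0, Y=2) weight 1/108
  (W=0, Z=1, X=0, Y=3) weight 1/108
  (W=0, Z=1, X=1, Y=0) weight 1/108
  (W=0, Z=1, X=1, Y=1) weight 1/108
  (W=0, Z=1, X=1, Y=2) weight 1/108
  (W=0, Z=1, X=1, Y=3) weight 1/108
  (W=1, Z=2, X=0, Y=0) weight 1/168
  … 23 more
Group by Z:
  weight(Z=1) = 1/3
  weight(Z=2) = 1/6
Total weight = 1/3 + 1/6 = 1/2
P(Z=1 | obs) = 1/3 / 1/2 = 2/3
P(Z=2 | obs) = 1/6 / 1/2 = 1/3

P(Z = 2 | obs) = 1/3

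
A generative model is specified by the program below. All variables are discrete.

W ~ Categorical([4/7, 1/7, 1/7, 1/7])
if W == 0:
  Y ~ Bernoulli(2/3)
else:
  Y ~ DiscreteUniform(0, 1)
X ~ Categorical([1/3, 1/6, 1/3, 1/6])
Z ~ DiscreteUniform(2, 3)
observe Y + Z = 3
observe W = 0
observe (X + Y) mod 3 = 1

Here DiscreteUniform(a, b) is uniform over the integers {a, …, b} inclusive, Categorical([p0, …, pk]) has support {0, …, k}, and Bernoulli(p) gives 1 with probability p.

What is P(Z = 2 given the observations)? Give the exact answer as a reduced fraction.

P(Z = 2 | obs) = 6/7

Enumerate traces; 3 have nonzero weight after conditioning:
  (W=0, Y=0, X=1, Z=3) weight 1/63
  (W=0, Y=1, X=0, Z=2) weight 4/63
  (W=0, Y=1, X=3, Z=2) weight 2/63
Group by Z:
  weight(Z=2) = 2/21
  weight(Z=3) = 1/63
Total weight = 2/21 + 1/63 = 1/9
P(Z=2 | obs) = 2/21 / 1/9 = 6/7
P(Z=3 | obs) = 1/63 / 1/9 = 1/7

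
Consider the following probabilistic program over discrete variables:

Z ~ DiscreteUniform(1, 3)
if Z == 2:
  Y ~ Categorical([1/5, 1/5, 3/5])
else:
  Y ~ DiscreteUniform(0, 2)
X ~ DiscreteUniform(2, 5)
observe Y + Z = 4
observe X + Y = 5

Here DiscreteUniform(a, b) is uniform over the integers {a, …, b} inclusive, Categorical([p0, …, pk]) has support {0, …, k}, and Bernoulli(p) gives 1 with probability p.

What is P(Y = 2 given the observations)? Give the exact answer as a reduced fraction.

P(Y = 2 | obs) = 9/14

Enumerate traces; 2 have nonzero weight after conditioning:
  (Z=2, Y=2, X=3) weight 1/20
  (Z=3, Y=1, X=4) weight 1/36
Group by Y:
  weight(Y=1) = 1/36
  weight(Y=2) = 1/20
Total weight = 1/36 + 1/20 = 7/90
P(Y=1 | obs) = 1/36 / 7/90 = 5/14
P(Y=2 | obs) = 1/20 / 7/90 = 9/14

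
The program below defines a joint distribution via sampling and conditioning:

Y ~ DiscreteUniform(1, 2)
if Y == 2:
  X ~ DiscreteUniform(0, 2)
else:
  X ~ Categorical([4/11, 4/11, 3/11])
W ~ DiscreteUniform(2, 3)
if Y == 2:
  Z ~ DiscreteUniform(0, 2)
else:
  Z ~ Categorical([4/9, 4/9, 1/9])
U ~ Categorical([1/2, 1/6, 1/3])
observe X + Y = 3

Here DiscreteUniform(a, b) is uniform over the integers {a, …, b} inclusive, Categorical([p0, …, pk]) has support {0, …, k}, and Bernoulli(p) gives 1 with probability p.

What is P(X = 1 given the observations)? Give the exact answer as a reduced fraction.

P(X = 1 | obs) = 11/20

Enumerate traces; 36 have nonzero weight after conditioning:
  (Y=1, X=2, W=2, Z=0, U=0) weight 1/66
  (Y=1, X=2, W=2, Z=0, U=1) weight 1/198
  (Y=1, X=2, W=2, Z=0, U=2) weight 1/99
  (Y=1, X=2, W=2, Z=1, U=0) weight 1/66
  (Y=1, X=2, W=2, Z=1, U=1) weight 1/198
  (Y=1, X=2, W=2, Z=1, U=2) weight 1/99
  (Y=1, X=2, W=2, Z=2, U=0) weight 1/264
  (Y=1, X=2, W=2, Z=2, U=1) weight 1/792
  (Y=2, X=1, W=2, Z=0, U=0) weight 1/72
  … 27 more
Group by X:
  weight(X=1) = 1/6
  weight(X=2) = 3/22
Total weight = 1/6 + 3/22 = 10/33
P(X=1 | obs) = 1/6 / 10/33 = 11/20
P(X=2 | obs) = 3/22 / 10/33 = 9/20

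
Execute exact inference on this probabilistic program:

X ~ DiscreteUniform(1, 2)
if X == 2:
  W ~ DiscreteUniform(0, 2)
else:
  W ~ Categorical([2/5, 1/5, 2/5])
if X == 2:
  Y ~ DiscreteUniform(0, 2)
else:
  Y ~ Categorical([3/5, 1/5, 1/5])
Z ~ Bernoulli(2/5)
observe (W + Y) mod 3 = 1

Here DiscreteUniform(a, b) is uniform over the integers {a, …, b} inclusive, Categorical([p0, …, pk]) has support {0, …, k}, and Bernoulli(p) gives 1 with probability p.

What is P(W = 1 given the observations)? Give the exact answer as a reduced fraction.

Enumerate traces; 12 have nonzero weight after conditioning:
  (X=1, W=0, Y=1, Z=0) weight 3/125
  (X=1, W=0, Y=1, Z=1) weight 2/125
  (X=1, W=1, Y=0, Z=0) weight 9/250
  (X=1, W=1, Y=0, Z=1) weight 3/125
  (X=1, W=2, Y=2, Z=0) weight 3/125
  (X=1, W=2, Y=2, Z=1) weight 2/125
  (X=2, W=0, Y=1, Z=0) weight 1/30
  (X=2, W=0, Y=1, Z=1) weight 1/45
  … 4 more
Group by W:
  weight(W=0) = 43/450
  weight(W=1) = 26/225
  weight(W=2) = 43/450
Total weight = 43/450 + 26/225 + 43/450 = 23/75
P(W=0 | obs) = 43/450 / 23/75 = 43/138
P(W=1 | obs) = 26/225 / 23/75 = 26/69
P(W=2 | obs) = 43/450 / 23/75 = 43/138

P(W = 1 | obs) = 26/69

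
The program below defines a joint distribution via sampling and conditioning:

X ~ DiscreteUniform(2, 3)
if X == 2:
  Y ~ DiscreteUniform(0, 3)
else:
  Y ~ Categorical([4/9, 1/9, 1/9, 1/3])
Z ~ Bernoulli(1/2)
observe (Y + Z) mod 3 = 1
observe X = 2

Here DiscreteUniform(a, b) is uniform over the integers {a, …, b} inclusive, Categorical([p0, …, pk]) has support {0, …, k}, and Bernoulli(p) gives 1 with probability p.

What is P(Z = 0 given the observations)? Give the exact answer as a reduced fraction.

P(Z = 0 | obs) = 1/3

Enumerate traces; 3 have nonzero weight after conditioning:
  (X=2, Y=0, Z=1) weight 1/16
  (X=2, Y=1, Z=0) weight 1/16
  (X=2, Y=3, Z=1) weight 1/16
Group by Z:
  weight(Z=0) = 1/16
  weight(Z=1) = 1/8
Total weight = 1/16 + 1/8 = 3/16
P(Z=0 | obs) = 1/16 / 3/16 = 1/3
P(Z=1 | obs) = 1/8 / 3/16 = 2/3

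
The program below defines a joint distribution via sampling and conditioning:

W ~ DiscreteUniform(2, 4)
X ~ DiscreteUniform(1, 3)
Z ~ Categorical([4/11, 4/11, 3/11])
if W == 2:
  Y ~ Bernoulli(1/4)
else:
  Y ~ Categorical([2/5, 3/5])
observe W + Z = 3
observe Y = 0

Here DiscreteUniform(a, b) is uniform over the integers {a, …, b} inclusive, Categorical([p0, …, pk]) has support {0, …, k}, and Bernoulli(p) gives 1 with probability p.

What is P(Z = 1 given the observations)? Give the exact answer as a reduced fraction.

P(Z = 1 | obs) = 15/23

Enumerate traces; 6 have nonzero weight after conditioning:
  (W=2, X=1, Z=1, Y=0) weight 1/33
  (W=2, X=2, Z=1, Y=0) weight 1/33
  (W=2, X=3, Z=1, Y=0) weight 1/33
  (W=3, X=1, Z=0, Y=0) weight 8/495
  (W=3, X=2, Z=0, Y=0) weight 8/495
  (W=3, X=3, Z=0, Y=0) weight 8/495
Group by Z:
  weight(Z=0) = 8/165
  weight(Z=1) = 1/11
Total weight = 8/165 + 1/11 = 23/165
P(Z=0 | obs) = 8/165 / 23/165 = 8/23
P(Z=1 | obs) = 1/11 / 23/165 = 15/23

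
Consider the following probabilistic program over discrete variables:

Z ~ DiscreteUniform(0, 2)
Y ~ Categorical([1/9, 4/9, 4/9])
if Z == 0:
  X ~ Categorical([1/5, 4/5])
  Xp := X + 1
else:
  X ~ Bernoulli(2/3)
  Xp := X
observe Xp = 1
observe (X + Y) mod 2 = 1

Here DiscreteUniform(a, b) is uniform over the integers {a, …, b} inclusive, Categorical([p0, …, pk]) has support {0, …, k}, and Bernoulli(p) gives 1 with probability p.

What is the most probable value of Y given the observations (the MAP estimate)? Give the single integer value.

Enumerate traces; 5 have nonzero weight after conditioning:
  (Z=0, Y=1, X=0) weight 4/135
  (Z=1, Y=0, X=1) weight 2/81
  (Z=1, Y=2, X=1) weight 8/81
  (Z=2, Y=0, X=1) weight 2/81
  (Z=2, Y=2, X=1) weight 8/81
Group by Y:
  weight(Y=0) = 4/81
  weight(Y=1) = 4/135
  weight(Y=2) = 16/81
Total weight = 4/81 + 4/135 + 16/81 = 112/405
P(Y=0 | obs) = 4/81 / 112/405 = 5/28
P(Y=1 | obs) = 4/135 / 112/405 = 3/28
P(Y=2 | obs) = 16/81 / 112/405 = 5/7
argmax = 2

argmax_v P(Y = v | obs) = 2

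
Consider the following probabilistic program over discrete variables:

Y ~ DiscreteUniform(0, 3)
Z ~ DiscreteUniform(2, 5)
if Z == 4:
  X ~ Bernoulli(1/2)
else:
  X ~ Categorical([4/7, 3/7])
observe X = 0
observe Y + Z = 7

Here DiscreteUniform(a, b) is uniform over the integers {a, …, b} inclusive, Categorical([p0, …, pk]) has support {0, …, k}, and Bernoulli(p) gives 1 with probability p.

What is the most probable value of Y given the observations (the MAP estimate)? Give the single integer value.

argmax_v P(Y = v | obs) = 2

Enumerate traces; 2 have nonzero weight after conditioning:
  (Y=2, Z=5, X=0) weight 1/28
  (Y=3, Z=4, X=0) weight 1/32
Group by Y:
  weight(Y=2) = 1/28
  weight(Y=3) = 1/32
Total weight = 1/28 + 1/32 = 15/224
P(Y=2 | obs) = 1/28 / 15/224 = 8/15
P(Y=3 | obs) = 1/32 / 15/224 = 7/15
argmax = 2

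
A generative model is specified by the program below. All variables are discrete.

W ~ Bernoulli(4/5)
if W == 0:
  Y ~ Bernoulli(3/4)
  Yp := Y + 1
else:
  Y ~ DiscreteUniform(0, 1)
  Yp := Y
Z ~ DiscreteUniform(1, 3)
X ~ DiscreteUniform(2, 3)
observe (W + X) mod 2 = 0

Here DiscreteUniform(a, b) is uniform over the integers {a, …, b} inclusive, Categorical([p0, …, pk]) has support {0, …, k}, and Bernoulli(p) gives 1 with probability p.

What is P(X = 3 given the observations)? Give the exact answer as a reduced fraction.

Enumerate traces; 12 have nonzero weight after conditioning:
  (W=0, Y=0, Z=1, X=2) weight 1/120
  (W=0, Y=0, Z=2, X=2) weight 1/120
  (W=0, Y=0, Z=3, X=2) weight 1/120
  (W=0, Y=1, Z=1, X=2) weight 1/40
  (W=0, Y=1, Z=2, X=2) weight 1/40
  (W=0, Y=1, Z=3, X=2) weight 1/40
  (W=1, Y=0, Z=1, X=3) weight 1/15
  (W=1, Y=0, Z=2, X=3) weight 1/15
  … 4 more
Group by X:
  weight(X=2) = 1/10
  weight(X=3) = 2/5
Total weight = 1/10 + 2/5 = 1/2
P(X=2 | obs) = 1/10 / 1/2 = 1/5
P(X=3 | obs) = 2/5 / 1/2 = 4/5

P(X = 3 | obs) = 4/5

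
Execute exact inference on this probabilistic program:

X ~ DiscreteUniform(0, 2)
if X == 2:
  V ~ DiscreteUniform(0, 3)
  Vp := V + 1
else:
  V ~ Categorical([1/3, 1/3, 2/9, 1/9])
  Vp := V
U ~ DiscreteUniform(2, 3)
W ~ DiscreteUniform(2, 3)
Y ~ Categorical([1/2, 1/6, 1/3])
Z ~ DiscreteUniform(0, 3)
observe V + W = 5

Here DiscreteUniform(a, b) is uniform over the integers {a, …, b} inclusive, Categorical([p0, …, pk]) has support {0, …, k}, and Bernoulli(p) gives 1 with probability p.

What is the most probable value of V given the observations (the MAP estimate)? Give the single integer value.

Enumerate traces; 144 have nonzero weight after conditioning:
  (X=0, V=2, U=2, W=3, Y=0, Z=0) weight 1/432
  (X=0, V=2, U=2, W=3, Y=0, Z=1) weight 1/432
  (X=0, V=2, U=2, W=3, Y=0, Z=2) weight 1/432
  (X=0, V=2, U=2, W=3, Y=0, Z=3) weight 1/432
  (X=0, V=2, U=2, W=3, Y=1, Z=0) weight 1/1296
  (X=0, V=2, U=2, W=3, Y=1, Z=1) weight 1/1296
  (X=0, V=2, U=2, W=3, Y=1, Z=2) weight 1/1296
  (X=0, V=2, U=2, W=3, Y=1, Z=3) weight 1/1296
  (X=0, V=3, U=2, W=2, Y=0, Z=0) weight 1/864
  … 135 more
Group by V:
  weight(V=2) = 25/216
  weight(V=3) = 17/216
Total weight = 25/216 + 17/216 = 7/36
P(V=2 | obs) = 25/216 / 7/36 = 25/42
P(V=3 | obs) = 17/216 / 7/36 = 17/42
argmax = 2

argmax_v P(V = v | obs) = 2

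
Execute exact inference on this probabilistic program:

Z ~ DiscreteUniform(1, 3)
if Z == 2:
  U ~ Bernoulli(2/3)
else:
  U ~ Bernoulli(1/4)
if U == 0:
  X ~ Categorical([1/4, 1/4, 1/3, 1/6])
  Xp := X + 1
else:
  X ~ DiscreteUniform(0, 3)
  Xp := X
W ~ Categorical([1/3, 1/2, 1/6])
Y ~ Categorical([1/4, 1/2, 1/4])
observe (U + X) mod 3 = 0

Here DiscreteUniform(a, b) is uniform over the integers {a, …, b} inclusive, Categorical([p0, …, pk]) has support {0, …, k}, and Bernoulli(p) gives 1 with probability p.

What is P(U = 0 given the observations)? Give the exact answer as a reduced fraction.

Enumerate traces; 81 have nonzero weight after conditioning:
  (Z=1, U=0, X=0, W=0, Y=0) weight 1/192
  (Z=1, U=0, X=0, W=0, Y=1) weight 1/96
  (Z=1, U=0, X=0, W=0, Y=2) weight 1/192
  (Z=1, U=0, X=0, W=1, Y=0) weight 1/128
  (Z=1, U=0, X=0, W=1, Y=1) weight 1/64
  (Z=1, U=0, X=0, W=1, Y=2) weight 1/128
  (Z=1, U=0, X=0, W=2, Y=0) weight 1/384
  (Z=1, U=0, X=0, W=2, Y=1) weight 1/192
  (Z=1, U=1, X=2, W=0, Y=0) weight 1/576
  … 72 more
Group by U:
  weight(U=0) = 55/216
  weight(U=1) = 7/72
Total weight = 55/216 + 7/72 = 19/54
P(U=0 | obs) = 55/216 / 19/54 = 55/76
P(U=1 | obs) = 7/72 / 19/54 = 21/76

P(U = 0 | obs) = 55/76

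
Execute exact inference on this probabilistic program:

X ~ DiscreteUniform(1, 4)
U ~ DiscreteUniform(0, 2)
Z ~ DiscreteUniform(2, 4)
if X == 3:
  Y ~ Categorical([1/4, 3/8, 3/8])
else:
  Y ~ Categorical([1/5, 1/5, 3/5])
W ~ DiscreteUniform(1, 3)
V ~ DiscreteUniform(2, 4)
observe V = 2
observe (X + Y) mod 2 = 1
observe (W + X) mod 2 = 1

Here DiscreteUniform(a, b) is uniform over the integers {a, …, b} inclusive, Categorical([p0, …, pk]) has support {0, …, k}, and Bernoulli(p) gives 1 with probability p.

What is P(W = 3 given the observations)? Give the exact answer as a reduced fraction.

Enumerate traces; 72 have nonzero weight after conditioning:
  (X=1, U=0, Z=2, Y=0, W=2, V=2) weight 1/1620
  (X=1, U=0, Z=2, Y=2, W=2, V=2) weight 1/540
  (X=1, U=0, Z=3, Y=0, W=2, V=2) weight 1/1620
  (X=1, U=0, Z=3, Y=2, W=2, V=2) weight 1/540
  (X=1, U=0, Z=4, Y=0, W=2, V=2) weight 1/1620
  (X=1, U=0, Z=4, Y=2, W=2, V=2) weight 1/540
  (X=1, U=1, Z=2, Y=0, W=2, V=2) weight 1/1620
  (X=1, U=1, Z=2, Y=2, W=2, V=2) weight 1/540
  (X=2, U=0, Z=2, Y=1, W=1, V=2) weight 1/1620
  (X=2, U=0, Z=2, Y=1, W=3, V=2) weight 1/1620
  … 62 more
Group by W:
  weight(W=1) = 1/90
  weight(W=2) = 19/480
  weight(W=3) = 1/90
Total weight = 1/90 + 19/480 + 1/90 = 89/1440
P(W=1 | obs) = 1/90 / 89/1440 = 16/89
P(W=2 | obs) = 19/480 / 89/1440 = 57/89
P(W=3 | obs) = 1/90 / 89/1440 = 16/89

P(W = 3 | obs) = 16/89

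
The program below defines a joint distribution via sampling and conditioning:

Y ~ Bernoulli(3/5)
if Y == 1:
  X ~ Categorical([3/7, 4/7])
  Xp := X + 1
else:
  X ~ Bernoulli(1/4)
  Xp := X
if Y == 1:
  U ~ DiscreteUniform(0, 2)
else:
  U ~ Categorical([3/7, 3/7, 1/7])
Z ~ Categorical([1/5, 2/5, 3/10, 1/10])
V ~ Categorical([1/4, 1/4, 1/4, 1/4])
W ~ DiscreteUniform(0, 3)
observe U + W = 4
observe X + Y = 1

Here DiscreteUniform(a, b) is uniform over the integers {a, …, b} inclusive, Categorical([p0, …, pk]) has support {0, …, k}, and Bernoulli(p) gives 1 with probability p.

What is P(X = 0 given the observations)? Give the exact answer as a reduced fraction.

P(X = 0 | obs) = 3/4

Enumerate traces; 64 have nonzero weight after conditioning:
  (Y=0, X=1, U=1, Z=0, V=0, W=3) weight 3/5600
  (Y=0, X=1, U=1, Z=0, V=1, W=3) weight 3/5600
  (Y=0, X=1, U=1, Z=0, V=2, W=3) weight 3/5600
  (Y=0, X=1, U=1, Z=0, V=3, W=3) weight 3/5600
  (Y=0, X=1, U=1, Z=1, V=0, W=3) weight 3/2800
  (Y=0, X=1, U=1, Z=1, V=1, W=3) weight 3/2800
  (Y=0, X=1, U=1, Z=1, V=2, W=3) weight 3/2800
  (Y=0, X=1, U=1, Z=1, V=3, W=3) weight 3/2800
  (Y=1, X=0, U=1, Z=0, V=0, W=3) weight 3/2800
  … 55 more
Group by X:
  weight(X=0) = 3/70
  weight(X=1) = 1/70
Total weight = 3/70 + 1/70 = 2/35
P(X=0 | obs) = 3/70 / 2/35 = 3/4
P(X=1 | obs) = 1/70 / 2/35 = 1/4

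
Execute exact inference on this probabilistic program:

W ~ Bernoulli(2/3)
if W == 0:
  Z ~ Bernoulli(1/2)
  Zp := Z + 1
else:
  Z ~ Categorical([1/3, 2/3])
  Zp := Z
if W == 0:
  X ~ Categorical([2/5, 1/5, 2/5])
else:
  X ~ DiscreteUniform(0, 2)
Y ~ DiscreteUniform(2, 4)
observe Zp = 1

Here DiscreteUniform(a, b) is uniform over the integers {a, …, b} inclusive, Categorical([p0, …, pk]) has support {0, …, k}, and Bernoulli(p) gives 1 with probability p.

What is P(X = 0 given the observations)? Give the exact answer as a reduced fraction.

P(X = 0 | obs) = 58/165

Enumerate traces; 18 have nonzero weight after conditioning:
  (W=0, Z=0, X=0, Y=2) weight 1/45
  (W=0, Z=0, X=0, Y=3) weight 1/45
  (W=0, Z=0, X=0, Y=4) weight 1/45
  (W=0, Z=0, X=1, Y=2) weight 1/90
  (W=0, Z=0, X=1, Y=3) weight 1/90
  (W=0, Z=0, X=1, Y=4) weight 1/90
  (W=0, Z=0, X=2, Y=2) weight 1/45
  (W=0, Z=0, X=2, Y=3) weight 1/45
  … 10 more
Group by X:
  weight(X=0) = 29/135
  weight(X=1) = 49/270
  weight(X=2) = 29/135
Total weight = 29/135 + 49/270 + 29/135 = 11/18
P(X=0 | obs) = 29/135 / 11/18 = 58/165
P(X=1 | obs) = 49/270 / 11/18 = 49/165
P(X=2 | obs) = 29/135 / 11/18 = 58/165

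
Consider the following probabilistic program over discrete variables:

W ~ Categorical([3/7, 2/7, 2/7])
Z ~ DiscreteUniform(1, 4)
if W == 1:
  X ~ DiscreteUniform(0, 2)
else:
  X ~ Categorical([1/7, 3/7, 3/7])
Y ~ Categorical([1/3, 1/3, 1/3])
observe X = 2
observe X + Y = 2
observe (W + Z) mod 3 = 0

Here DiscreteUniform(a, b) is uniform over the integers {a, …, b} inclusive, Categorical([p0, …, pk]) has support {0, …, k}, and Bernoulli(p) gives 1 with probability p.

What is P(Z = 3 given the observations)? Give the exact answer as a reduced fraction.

Enumerate traces; 4 have nonzero weight after conditioning:
  (W=0, Z=3, X=2, Y=0) weight 3/196
  (W=1, Z=2, X=2, Y=0) weight 1/126
  (W=2, Z=1, X=2, Y=0) weight 1/98
  (W=2, Z=4, X=2, Y=0) weight 1/98
Group by Z:
  weight(Z=1) = 1/98
  weight(Z=2) = 1/126
  weight(Z=3) = 3/196
  weight(Z=4) = 1/98
Total weight = 1/98 + 1/126 + 3/196 + 1/98 = 11/252
P(Z=1 | obs) = 1/98 / 11/252 = 18/77
P(Z=2 | obs) = 1/126 / 11/252 = 2/11
P(Z=3 | obs) = 3/196 / 11/252 = 27/77
P(Z=4 | obs) = 1/98 / 11/252 = 18/77

P(Z = 3 | obs) = 27/77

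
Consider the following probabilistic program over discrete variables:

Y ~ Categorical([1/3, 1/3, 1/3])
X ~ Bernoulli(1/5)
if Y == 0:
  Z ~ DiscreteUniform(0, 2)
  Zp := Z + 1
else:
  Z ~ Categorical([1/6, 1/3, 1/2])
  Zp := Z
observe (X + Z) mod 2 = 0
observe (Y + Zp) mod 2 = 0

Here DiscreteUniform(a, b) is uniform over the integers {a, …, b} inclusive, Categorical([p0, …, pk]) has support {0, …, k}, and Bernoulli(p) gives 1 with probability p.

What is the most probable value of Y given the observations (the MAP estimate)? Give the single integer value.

argmax_v P(Y = v | obs) = 2

Enumerate traces; 4 have nonzero weight after conditioning:
  (Y=0, X=1, Z=1) weight 1/45
  (Y=1, X=1, Z=1) weight 1/45
  (Y=2, X=0, Z=0) weight 2/45
  (Y=2, X=0, Z=2) weight 2/15
Group by Y:
  weight(Y=0) = 1/45
  weight(Y=1) = 1/45
  weight(Y=2) = 8/45
Total weight = 1/45 + 1/45 + 8/45 = 2/9
P(Y=0 | obs) = 1/45 / 2/9 = 1/10
P(Y=1 | obs) = 1/45 / 2/9 = 1/10
P(Y=2 | obs) = 8/45 / 2/9 = 4/5
argmax = 2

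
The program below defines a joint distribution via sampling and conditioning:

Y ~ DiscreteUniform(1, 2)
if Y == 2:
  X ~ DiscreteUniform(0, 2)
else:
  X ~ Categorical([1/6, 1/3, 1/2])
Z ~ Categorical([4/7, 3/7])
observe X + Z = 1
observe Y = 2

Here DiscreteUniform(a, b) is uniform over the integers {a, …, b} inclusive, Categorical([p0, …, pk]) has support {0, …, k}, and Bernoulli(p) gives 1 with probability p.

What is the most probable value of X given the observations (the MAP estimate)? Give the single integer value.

argmax_v P(X = v | obs) = 1

Enumerate traces; 2 have nonzero weight after conditioning:
  (Y=2, X=0, Z=1) weight 1/14
  (Y=2, X=1, Z=0) weight 2/21
Group by X:
  weight(X=0) = 1/14
  weight(X=1) = 2/21
Total weight = 1/14 + 2/21 = 1/6
P(X=0 | obs) = 1/14 / 1/6 = 3/7
P(X=1 | obs) = 2/21 / 1/6 = 4/7
argmax = 1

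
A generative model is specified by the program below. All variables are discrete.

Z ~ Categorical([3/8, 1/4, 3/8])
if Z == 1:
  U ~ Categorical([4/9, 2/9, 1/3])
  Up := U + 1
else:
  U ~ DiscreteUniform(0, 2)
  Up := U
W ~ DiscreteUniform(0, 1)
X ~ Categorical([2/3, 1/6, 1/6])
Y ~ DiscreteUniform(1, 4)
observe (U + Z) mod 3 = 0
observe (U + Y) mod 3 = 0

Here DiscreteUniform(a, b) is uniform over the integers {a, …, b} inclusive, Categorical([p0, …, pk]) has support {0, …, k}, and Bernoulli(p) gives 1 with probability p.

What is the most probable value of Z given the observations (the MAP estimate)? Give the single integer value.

Enumerate traces; 24 have nonzero weight after conditioning:
  (Z=0, U=0, W=0, X=0, Y=3) weight 1/96
  (Z=0, U=0, W=0, X=1, Y=3) weight 1/384
  (Z=0, U=0, W=0, X=2, Y=3) weight 1/384
  (Z=0, U=0, W=1, X=0, Y=3) weight 1/96
  (Z=0, U=0, W=1, X=1, Y=3) weight 1/384
  (Z=0, U=0, W=1, X=2, Y=3) weight 1/384
  (Z=1, U=2, W=0, X=0, Y=1) weight 1/144
  (Z=1, U=2, W=0, X=0, Y=4) weight 1/144
  (Z=2, U=1, W=0, X=0, Y=2) weight 1/96
  … 15 more
Group by Z:
  weight(Z=0) = 1/32
  weight(Z=1) = 1/24
  weight(Z=2) = 1/32
Total weight = 1/32 + 1/24 + 1/32 = 5/48
P(Z=0 | obs) = 1/32 / 5/48 = 3/10
P(Z=1 | obs) = 1/24 / 5/48 = 2/5
P(Z=2 | obs) = 1/32 / 5/48 = 3/10
argmax = 1

argmax_v P(Z = v | obs) = 1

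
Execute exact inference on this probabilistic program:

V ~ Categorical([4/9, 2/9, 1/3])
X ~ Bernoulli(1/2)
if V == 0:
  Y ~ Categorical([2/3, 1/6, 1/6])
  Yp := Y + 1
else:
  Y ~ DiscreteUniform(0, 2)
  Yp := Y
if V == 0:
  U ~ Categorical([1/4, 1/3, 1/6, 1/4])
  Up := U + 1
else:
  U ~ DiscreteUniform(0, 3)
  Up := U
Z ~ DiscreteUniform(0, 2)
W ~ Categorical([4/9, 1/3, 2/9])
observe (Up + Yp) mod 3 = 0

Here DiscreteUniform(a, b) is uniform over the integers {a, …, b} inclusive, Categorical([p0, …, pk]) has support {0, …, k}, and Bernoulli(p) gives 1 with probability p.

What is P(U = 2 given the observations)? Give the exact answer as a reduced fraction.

Enumerate traces; 216 have nonzero weight after conditioning:
  (V=0, X=0, Y=0, U=1, Z=0, W=0) weight 16/2187
  (V=0, X=0, Y=0, U=1, Z=0, W=1) weight 4/729
  (V=0, X=0, Y=0, U=1, Z=0, W=2) weight 8/2187
  (V=0, X=0, Y=0, U=1, Z=1, W=0) weight 16/2187
  (V=0, X=0, Y=0, U=1, Z=1, W=1) weight 4/729
  (V=0, X=0, Y=0, U=1, Z=1, W=2) weight 8/2187
  (V=0, X=0, Y=0, U=1, Z=2, W=0) weight 16/2187
  (V=0, X=0, Y=0, U=1, Z=2, W=1) weight 4/729
  (V=0, X=0, Y=1, U=0, Z=0, W=0) weight 1/729
  (V=0, X=0, Y=1, U=3, Z=0, W=0) weight 1/729
  … 206 more
Group by U:
  weight(U=0) = 7/108
  weight(U=1) = 47/324
  weight(U=2) = 19/324
  weight(U=3) = 7/108
Total weight = 7/108 + 47/324 + 19/324 + 7/108 = 1/3
P(U=0 | obs) = 7/108 / 1/3 = 7/36
P(U=1 | obs) = 47/324 / 1/3 = 47/108
P(U=2 | obs) = 19/324 / 1/3 = 19/108
P(U=3 | obs) = 7/108 / 1/3 = 7/36

P(U = 2 | obs) = 19/108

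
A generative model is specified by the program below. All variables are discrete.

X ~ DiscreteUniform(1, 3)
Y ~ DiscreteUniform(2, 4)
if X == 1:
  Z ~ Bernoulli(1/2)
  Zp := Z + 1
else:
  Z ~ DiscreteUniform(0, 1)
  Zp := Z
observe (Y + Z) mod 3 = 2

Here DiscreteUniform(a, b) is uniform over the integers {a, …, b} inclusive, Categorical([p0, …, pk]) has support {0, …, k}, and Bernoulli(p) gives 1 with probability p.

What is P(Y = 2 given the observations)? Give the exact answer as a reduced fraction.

Enumerate traces; 6 have nonzero weight after conditioning:
  (X=1, Y=2, Z=0) weight 1/18
  (X=1, Y=4, Z=1) weight 1/18
  (X=2, Y=2, Z=0) weight 1/18
  (X=2, Y=4, Z=1) weight 1/18
  (X=3, Y=2, Z=0) weight 1/18
  (X=3, Y=4, Z=1) weight 1/18
Group by Y:
  weight(Y=2) = 1/6
  weight(Y=4) = 1/6
Total weight = 1/6 + 1/6 = 1/3
P(Y=2 | obs) = 1/6 / 1/3 = 1/2
P(Y=4 | obs) = 1/6 / 1/3 = 1/2

P(Y = 2 | obs) = 1/2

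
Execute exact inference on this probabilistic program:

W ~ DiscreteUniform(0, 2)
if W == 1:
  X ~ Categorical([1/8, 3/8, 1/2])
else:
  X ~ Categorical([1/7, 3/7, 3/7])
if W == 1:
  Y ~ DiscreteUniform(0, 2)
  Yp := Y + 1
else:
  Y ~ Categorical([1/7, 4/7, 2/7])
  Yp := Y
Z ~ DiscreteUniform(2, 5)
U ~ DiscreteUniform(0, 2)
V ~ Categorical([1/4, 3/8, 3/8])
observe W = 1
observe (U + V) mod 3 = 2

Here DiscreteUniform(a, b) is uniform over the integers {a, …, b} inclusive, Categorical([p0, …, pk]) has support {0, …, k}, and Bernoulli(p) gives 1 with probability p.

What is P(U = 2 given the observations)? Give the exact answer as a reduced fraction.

P(U = 2 | obs) = 1/4

Enumerate traces; 108 have nonzero weight after conditioning:
  (W=1, X=0, Y=0, Z=2, U=0, V=2) weight 1/2304
  (W=1, X=0, Y=0, Z=2, U=1, V=1) weight 1/2304
  (W=1, X=0, Y=0, Z=2, U=2, V=0) weight 1/3456
  (W=1, X=0, Y=0, Z=3, U=0, V=2) weight 1/2304
  (W=1, X=0, Y=0, Z=3, U=1, V=1) weight 1/2304
  (W=1, X=0, Y=0, Z=3, U=2, V=0) weight 1/3456
  (W=1, X=0, Y=0, Z=4, U=0, V=2) weight 1/2304
  (W=1, X=0, Y=0, Z=4, U=1, V=1) weight 1/2304
  … 100 more
Group by U:
  weight(U=0) = 1/24
  weight(U=1) = 1/24
  weight(U=2) = 1/36
Total weight = 1/24 + 1/24 + 1/36 = 1/9
P(U=0 | obs) = 1/24 / 1/9 = 3/8
P(U=1 | obs) = 1/24 / 1/9 = 3/8
P(U=2 | obs) = 1/36 / 1/9 = 1/4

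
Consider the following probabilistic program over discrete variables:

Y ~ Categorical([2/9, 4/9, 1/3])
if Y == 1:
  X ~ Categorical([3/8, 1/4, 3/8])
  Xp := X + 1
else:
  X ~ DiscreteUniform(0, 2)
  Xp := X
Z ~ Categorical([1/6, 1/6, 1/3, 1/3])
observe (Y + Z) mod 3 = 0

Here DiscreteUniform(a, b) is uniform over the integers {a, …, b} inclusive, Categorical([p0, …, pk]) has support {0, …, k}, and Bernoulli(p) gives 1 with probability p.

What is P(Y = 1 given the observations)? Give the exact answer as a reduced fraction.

Enumerate traces; 12 have nonzero weight after conditioning:
  (Y=0, X=0, Z=0) weight 1/81
  (Y=0, X=0, Z=3) weight 2/81
  (Y=0, X=1, Z=0) weight 1/81
  (Y=0, X=1, Z=3) weight 2/81
  (Y=0, X=2, Z=0) weight 1/81
  (Y=0, X=2, Z=3) weight 2/81
  (Y=1, X=0, Z=2) weight 1/18
  (Y=1, X=1, Z=2) weight 1/27
  (Y=2, X=0, Z=1) weight 1/54
  … 3 more
Group by Y:
  weight(Y=0) = 1/9
  weight(Y=1) = 4/27
  weight(Y=2) = 1/18
Total weight = 1/9 + 4/27 + 1/18 = 17/54
P(Y=0 | obs) = 1/9 / 17/54 = 6/17
P(Y=1 | obs) = 4/27 / 17/54 = 8/17
P(Y=2 | obs) = 1/18 / 17/54 = 3/17

P(Y = 1 | obs) = 8/17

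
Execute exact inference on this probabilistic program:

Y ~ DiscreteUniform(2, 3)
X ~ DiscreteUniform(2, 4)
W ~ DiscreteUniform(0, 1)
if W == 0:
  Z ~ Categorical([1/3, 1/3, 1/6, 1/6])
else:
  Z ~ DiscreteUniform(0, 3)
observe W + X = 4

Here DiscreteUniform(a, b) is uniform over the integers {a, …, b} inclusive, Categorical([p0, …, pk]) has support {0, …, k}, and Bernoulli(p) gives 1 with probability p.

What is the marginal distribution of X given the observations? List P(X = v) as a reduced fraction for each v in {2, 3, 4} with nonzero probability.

P(X=3) = 1/2, P(X=4) = 1/2

Enumerate traces; 16 have nonzero weight after conditioning:
  (Y=2, X=3, W=1, Z=0) weight 1/48
  (Y=2, X=3, W=1, Z=1) weight 1/48
  (Y=2, X=3, W=1, Z=2) weight 1/48
  (Y=2, X=3, W=1, Z=3) weight 1/48
  (Y=2, X=4, W=0, Z=0) weight 1/36
  (Y=2, X=4, W=0, Z=1) weight 1/36
  (Y=2, X=4, W=0, Z=2) weight 1/72
  (Y=2, X=4, W=0, Z=3) weight 1/72
  … 8 more
Group by X:
  weight(X=3) = 1/6
  weight(X=4) = 1/6
Total weight = 1/6 + 1/6 = 1/3
P(X=3 | obs) = 1/6 / 1/3 = 1/2
P(X=4 | obs) = 1/6 / 1/3 = 1/2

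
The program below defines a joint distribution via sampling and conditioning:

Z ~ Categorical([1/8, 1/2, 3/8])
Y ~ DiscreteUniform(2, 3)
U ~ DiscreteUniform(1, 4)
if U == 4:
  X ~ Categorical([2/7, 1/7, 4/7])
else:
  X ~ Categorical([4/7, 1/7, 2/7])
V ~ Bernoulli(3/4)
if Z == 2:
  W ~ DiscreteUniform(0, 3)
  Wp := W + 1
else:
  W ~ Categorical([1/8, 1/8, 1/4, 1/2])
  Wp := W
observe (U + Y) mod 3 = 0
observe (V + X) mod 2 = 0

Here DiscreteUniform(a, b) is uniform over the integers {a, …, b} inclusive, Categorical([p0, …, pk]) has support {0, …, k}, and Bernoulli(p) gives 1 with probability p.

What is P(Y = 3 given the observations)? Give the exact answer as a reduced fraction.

Enumerate traces; 108 have nonzero weight after conditioning:
  (Z=0, Y=2, U=1, X=0, V=0, W=0) weight 1/3584
  (Z=0, Y=2, U=1, X=0, V=0, W=1) weight 1/3584
  (Z=0, Y=2, U=1, X=0, V=0, W=2) weight 1/1792
  (Z=0, Y=2, U=1, X=0, V=0, W=3) weight 1/896
  (Z=0, Y=2, U=1, X=1, V=1, W=0) weight 3/14336
  (Z=0, Y=2, U=1, X=1, V=1, W=1) weight 3/14336
  (Z=0, Y=2, U=1, X=1, V=1, W=2) weight 3/7168
  (Z=0, Y=2, U=1, X=1, V=1, W=3) weight 3/3584
  (Z=0, Y=3, U=3, X=0, V=0, W=0) weight 1/3584
  … 99 more
Group by Y:
  weight(Y=2) = 9/112
  weight(Y=3) = 9/224
Total weight = 9/112 + 9/224 = 27/224
P(Y=2 | obs) = 9/112 / 27/224 = 2/3
P(Y=3 | obs) = 9/224 / 27/224 = 1/3

P(Y = 3 | obs) = 1/3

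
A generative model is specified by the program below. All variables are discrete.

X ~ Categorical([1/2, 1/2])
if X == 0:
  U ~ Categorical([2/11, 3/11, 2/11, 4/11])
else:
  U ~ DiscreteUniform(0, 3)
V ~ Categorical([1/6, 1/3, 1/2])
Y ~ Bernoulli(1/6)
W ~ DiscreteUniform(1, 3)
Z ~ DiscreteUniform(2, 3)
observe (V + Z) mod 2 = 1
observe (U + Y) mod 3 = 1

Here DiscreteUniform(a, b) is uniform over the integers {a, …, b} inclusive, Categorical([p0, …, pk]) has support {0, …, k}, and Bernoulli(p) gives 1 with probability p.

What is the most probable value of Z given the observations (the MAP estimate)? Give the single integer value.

Enumerate traces; 54 have nonzero weight after conditioning:
  (X=0, U=0, V=0, Y=1, W=1, Z=3) weight 1/2376
  (X=0, U=0, V=0, Y=1, W=2, Z=3) weight 1/2376
  (X=0, U=0, V=0, Y=1, W=3, Z=3) weight 1/2376
  (X=0, U=0, V=1, Y=1, W=1, Z=2) weight 1/1188
  (X=0, U=0, V=1, Y=1, W=2, Z=2) weight 1/1188
  (X=0, U=0, V=1, Y=1, W=3, Z=2) weight 1/1188
  (X=0, U=0, V=2, Y=1, W=1, Z=3) weight 1/792
  (X=0, U=0, V=2, Y=1, W=2, Z=3) weight 1/792
  … 46 more
Group by Z:
  weight(Z=2) = 161/3168
  weight(Z=3) = 161/1584
Total weight = 161/3168 + 161/1584 = 161/1056
P(Z=2 | obs) = 161/3168 / 161/1056 = 1/3
P(Z=3 | obs) = 161/1584 / 161/1056 = 2/3
argmax = 3

argmax_v P(Z = v | obs) = 3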